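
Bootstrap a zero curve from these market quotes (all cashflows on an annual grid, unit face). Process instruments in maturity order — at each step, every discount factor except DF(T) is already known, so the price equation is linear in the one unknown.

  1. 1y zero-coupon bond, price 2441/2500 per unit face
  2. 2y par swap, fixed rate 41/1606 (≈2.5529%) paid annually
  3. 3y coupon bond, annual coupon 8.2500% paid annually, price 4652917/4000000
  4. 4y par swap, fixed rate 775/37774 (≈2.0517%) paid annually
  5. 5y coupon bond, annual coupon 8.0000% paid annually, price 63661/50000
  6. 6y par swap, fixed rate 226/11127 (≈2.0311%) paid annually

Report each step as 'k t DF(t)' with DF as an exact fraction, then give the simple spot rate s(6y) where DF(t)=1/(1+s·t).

1 1 2441/2500
2 2 2377/2500
3 3 9277/10000
4 4 369/400
5 5 8991/10000
6 6 887/1000
s(6y) = (1/(887/1000) − 1)/(6) = 113/5322 ≈ 2.1233%

step 1 [1y] zero: DF = P = 2441/2500 ≈ 0.976400
step 2 [2y] swap r/1=41/1606: DF=(1 − 41/1606·(0.976400))/(1+41/1606) = 2377/2500 ≈ 0.950800
step 3 [3y] bond c/1=33/400: DF=(4652917/4000000 − 33/400·(0.976400+0.950800))/(1+33/400) = 9277/10000 ≈ 0.927700
step 4 [4y] swap r/1=775/37774: DF=(1 − 775/37774·(0.976400+0.950800+0.927700))/(1+775/37774) = 369/400 ≈ 0.922500
step 5 [5y] bond c/1=2/25: DF=(63661/50000 − 2/25·(0.976400+0.950800+0.927700+0.922500))/(1+2/25) = 8991/10000 ≈ 0.899100
step 6 [6y] swap r/1=226/11127: DF=(1 − 226/11127·(0.976400+0.950800+0.927700+0.922500+0.899100))/(1+226/11127) = 887/1000 ≈ 0.887000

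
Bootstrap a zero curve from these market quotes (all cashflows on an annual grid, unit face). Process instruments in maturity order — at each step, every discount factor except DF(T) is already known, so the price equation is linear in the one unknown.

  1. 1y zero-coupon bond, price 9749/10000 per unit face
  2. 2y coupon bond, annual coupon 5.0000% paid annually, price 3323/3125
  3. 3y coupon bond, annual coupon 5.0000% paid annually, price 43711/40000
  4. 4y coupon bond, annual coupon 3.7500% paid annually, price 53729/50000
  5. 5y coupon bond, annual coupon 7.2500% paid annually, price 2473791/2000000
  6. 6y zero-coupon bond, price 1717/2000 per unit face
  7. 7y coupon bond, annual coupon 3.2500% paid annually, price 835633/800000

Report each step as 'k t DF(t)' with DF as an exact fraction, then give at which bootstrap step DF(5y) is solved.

1 1 9749/10000
2 2 9663/10000
3 3 9483/10000
4 4 9313/10000
5 5 179/200
6 6 1717/2000
7 7 4181/5000
DF(5y) is solved at step 5

step 1 [1y] zero: DF = P = 9749/10000 ≈ 0.974900
step 2 [2y] bond c/1=1/20: DF=(3323/3125 − 1/20·(0.974900))/(1+1/20) = 9663/10000 ≈ 0.966300
step 3 [3y] bond c/1=1/20: DF=(43711/40000 − 1/20·(0.974900+0.966300))/(1+1/20) = 9483/10000 ≈ 0.948300
step 4 [4y] bond c/1=3/80: DF=(53729/50000 − 3/80·(0.974900+0.966300+0.948300))/(1+3/80) = 9313/10000 ≈ 0.931300
step 5 [5y] bond c/1=29/400: DF=(2473791/2000000 − 29/400·(0.974900+0.966300+0.948300+0.931300))/(1+29/400) = 179/200 ≈ 0.895000
step 6 [6y] zero: DF = P = 1717/2000 ≈ 0.858500
step 7 [7y] bond c/1=13/400: DF=(835633/800000 − 13/400·(0.974900+0.966300+0.948300+0.931300+0.895000+0.858500))/(1+13/400) = 4181/5000 ≈ 0.836200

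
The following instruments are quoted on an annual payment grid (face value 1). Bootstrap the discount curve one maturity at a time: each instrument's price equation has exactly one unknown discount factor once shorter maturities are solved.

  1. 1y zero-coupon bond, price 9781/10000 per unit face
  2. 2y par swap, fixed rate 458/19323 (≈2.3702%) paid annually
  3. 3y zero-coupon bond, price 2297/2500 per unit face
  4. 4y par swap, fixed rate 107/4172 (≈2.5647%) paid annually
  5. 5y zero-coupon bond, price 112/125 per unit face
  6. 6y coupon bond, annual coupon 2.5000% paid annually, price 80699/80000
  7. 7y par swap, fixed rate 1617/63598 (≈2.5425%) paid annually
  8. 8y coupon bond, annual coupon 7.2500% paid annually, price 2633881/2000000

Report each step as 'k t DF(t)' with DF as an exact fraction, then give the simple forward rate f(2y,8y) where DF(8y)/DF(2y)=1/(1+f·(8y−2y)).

step 1 [1y] zero: DF = P = 9781/10000 ≈ 0.978100
step 2 [2y] swap r/1=458/19323: DF=(1 − 458/19323·(0.978100))/(1+458/19323) = 4771/5000 ≈ 0.954200
step 3 [3y] zero: DF = P = 2297/2500 ≈ 0.918800
step 4 [4y] swap r/1=107/4172: DF=(1 − 107/4172·(0.978100+0.954200+0.918800))/(1+107/4172) = 9037/10000 ≈ 0.903700
step 5 [5y] zero: DF = P = 112/125 ≈ 0.896000
step 6 [6y] bond c/1=1/40: DF=(80699/80000 − 1/40·(0.978100+0.954200+0.918800+0.903700+0.896000))/(1+1/40) = 8707/10000 ≈ 0.870700
step 7 [7y] swap r/1=1617/63598: DF=(1 − 1617/63598·(0.978100+0.954200+0.918800+0.903700+0.896000+0.870700))/(1+1617/63598) = 8383/10000 ≈ 0.838300
step 8 [8y] bond c/1=29/400: DF=(2633881/2000000 − 29/400·(0.978100+0.954200+0.918800+0.903700+0.896000+0.870700+0.838300))/(1+29/400) = 399/500 ≈ 0.798000

1 1 9781/10000
2 2 4771/5000
3 3 2297/2500
4 4 9037/10000
5 5 112/125
6 6 8707/10000
7 7 8383/10000
8 8 399/500
f(2y,8y) = ((4771/5000)/(399/500) − 1)/(6) = 781/23940 ≈ 3.2623%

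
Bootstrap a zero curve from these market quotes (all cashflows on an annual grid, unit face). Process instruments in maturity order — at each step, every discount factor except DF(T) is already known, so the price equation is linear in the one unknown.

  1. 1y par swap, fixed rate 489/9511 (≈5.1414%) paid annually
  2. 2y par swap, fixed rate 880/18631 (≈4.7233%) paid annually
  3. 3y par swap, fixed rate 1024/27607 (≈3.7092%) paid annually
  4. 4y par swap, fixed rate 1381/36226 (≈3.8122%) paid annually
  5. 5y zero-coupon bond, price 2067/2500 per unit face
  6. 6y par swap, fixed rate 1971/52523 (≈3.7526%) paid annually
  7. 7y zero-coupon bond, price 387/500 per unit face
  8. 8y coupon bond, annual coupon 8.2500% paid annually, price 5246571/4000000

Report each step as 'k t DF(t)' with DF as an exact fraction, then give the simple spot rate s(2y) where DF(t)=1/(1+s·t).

step 1 [1y] swap r/1=489/9511: DF=(1 − 489/9511·(0))/(1+489/9511) = 9511/10000 ≈ 0.951100
step 2 [2y] swap r/1=880/18631: DF=(1 − 880/18631·(0.951100))/(1+880/18631) = 114/125 ≈ 0.912000
step 3 [3y] swap r/1=1024/27607: DF=(1 − 1024/27607·(0.951100+0.912000))/(1+1024/27607) = 561/625 ≈ 0.897600
step 4 [4y] swap r/1=1381/36226: DF=(1 − 1381/36226·(0.951100+0.912000+0.897600))/(1+1381/36226) = 8619/10000 ≈ 0.861900
step 5 [5y] zero: DF = P = 2067/2500 ≈ 0.826800
step 6 [6y] swap r/1=1971/52523: DF=(1 − 1971/52523·(0.951100+0.912000+0.897600+0.861900+0.826800))/(1+1971/52523) = 8029/10000 ≈ 0.802900
step 7 [7y] zero: DF = P = 387/500 ≈ 0.774000
step 8 [8y] bond c/1=33/400: DF=(5246571/4000000 − 33/400·(0.951100+0.912000+0.897600+0.861900+0.826800+0.802900+0.774000))/(1+33/400) = 1881/2500 ≈ 0.752400

1 1 9511/10000
2 2 114/125
3 3 561/625
4 4 8619/10000
5 5 2067/2500
6 6 8029/10000
7 7 387/500
8 8 1881/2500
s(2y) = (1/(114/125) − 1)/(2) = 11/228 ≈ 4.8246%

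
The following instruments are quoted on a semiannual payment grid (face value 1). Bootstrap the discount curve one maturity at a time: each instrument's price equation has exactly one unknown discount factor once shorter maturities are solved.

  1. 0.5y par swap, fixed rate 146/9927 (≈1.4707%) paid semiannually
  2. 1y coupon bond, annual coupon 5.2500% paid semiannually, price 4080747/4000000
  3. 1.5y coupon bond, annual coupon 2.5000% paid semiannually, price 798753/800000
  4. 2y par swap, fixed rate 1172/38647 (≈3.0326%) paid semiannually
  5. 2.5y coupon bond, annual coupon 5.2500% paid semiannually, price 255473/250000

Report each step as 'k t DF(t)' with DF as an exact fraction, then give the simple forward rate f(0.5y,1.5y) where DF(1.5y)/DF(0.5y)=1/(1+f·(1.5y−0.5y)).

step 1 [0.5y] swap r/2=73/9927: DF=(1 − 73/9927·(0))/(1+73/9927) = 9927/10000 ≈ 0.992700
step 2 [1y] bond c/2=21/800: DF=(4080747/4000000 − 21/800·(0.992700))/(1+21/800) = 9687/10000 ≈ 0.968700
step 3 [1.5y] bond c/2=1/80: DF=(798753/800000 − 1/80·(0.992700+0.968700))/(1+1/80) = 9619/10000 ≈ 0.961900
step 4 [2y] swap r/2=586/38647: DF=(1 − 586/38647·(0.992700+0.968700+0.961900))/(1+586/38647) = 4707/5000 ≈ 0.941400
step 5 [2.5y] bond c/2=21/800: DF=(255473/250000 − 21/800·(0.992700+0.968700+0.961900+0.941400))/(1+21/800) = 8969/10000 ≈ 0.896900

1 1/2 9927/10000
2 1 9687/10000
3 3/2 9619/10000
4 2 4707/5000
5 5/2 8969/10000
f(0.5y,1.5y) = ((9927/10000)/(9619/10000) − 1)/(1) = 308/9619 ≈ 3.2020%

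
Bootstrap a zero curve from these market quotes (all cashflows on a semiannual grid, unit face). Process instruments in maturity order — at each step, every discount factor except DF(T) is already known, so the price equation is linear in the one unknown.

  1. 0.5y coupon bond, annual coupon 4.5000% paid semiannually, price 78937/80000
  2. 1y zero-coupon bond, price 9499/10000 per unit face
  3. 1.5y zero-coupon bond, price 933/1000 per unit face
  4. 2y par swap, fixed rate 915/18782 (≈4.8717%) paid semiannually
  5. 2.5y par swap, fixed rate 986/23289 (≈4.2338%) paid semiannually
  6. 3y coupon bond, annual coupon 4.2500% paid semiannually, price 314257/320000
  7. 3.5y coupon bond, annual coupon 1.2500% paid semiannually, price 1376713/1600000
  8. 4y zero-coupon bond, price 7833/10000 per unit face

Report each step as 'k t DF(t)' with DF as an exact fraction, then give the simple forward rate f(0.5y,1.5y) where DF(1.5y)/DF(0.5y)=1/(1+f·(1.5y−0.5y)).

1 1/2 193/200
2 1 9499/10000
3 3/2 933/1000
4 2 1817/2000
5 5/2 4507/5000
6 3 8647/10000
7 7/2 513/625
8 4 7833/10000
f(0.5y,1.5y) = ((193/200)/(933/1000) − 1)/(1) = 32/933 ≈ 3.4298%

step 1 [0.5y] bond c/2=9/400: DF=(78937/80000 − 9/400·(0))/(1+9/400) = 193/200 ≈ 0.965000
step 2 [1y] zero: DF = P = 9499/10000 ≈ 0.949900
step 3 [1.5y] zero: DF = P = 933/1000 ≈ 0.933000
step 4 [2y] swap r/2=915/37564: DF=(1 − 915/37564·(0.965000+0.949900+0.933000))/(1+915/37564) = 1817/2000 ≈ 0.908500
step 5 [2.5y] swap r/2=493/23289: DF=(1 − 493/23289·(0.965000+0.949900+0.933000+0.908500))/(1+493/23289) = 4507/5000 ≈ 0.901400
step 6 [3y] bond c/2=17/800: DF=(314257/320000 − 17/800·(0.965000+0.949900+0.933000+0.908500+0.901400))/(1+17/800) = 8647/10000 ≈ 0.864700
step 7 [3.5y] bond c/2=1/160: DF=(1376713/1600000 − 1/160·(0.965000+0.949900+0.933000+0.908500+0.901400+0.864700))/(1+1/160) = 513/625 ≈ 0.820800
step 8 [4y] zero: DF = P = 7833/10000 ≈ 0.783300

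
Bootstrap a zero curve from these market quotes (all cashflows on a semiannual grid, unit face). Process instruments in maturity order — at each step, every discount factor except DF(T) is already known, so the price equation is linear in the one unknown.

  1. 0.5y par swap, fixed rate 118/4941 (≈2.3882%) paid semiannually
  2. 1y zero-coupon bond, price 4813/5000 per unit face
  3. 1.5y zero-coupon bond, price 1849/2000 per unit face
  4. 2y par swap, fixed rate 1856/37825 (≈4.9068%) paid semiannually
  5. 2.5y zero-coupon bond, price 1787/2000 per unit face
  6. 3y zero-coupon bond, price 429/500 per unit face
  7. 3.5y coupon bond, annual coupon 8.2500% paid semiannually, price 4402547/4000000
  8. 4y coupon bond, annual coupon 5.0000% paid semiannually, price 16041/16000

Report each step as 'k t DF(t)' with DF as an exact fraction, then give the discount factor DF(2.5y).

step 1 [0.5y] swap r/2=59/4941: DF=(1 − 59/4941·(0))/(1+59/4941) = 4941/5000 ≈ 0.988200
step 2 [1y] zero: DF = P = 4813/5000 ≈ 0.962600
step 3 [1.5y] zero: DF = P = 1849/2000 ≈ 0.924500
step 4 [2y] swap r/2=928/37825: DF=(1 − 928/37825·(0.988200+0.962600+0.924500))/(1+928/37825) = 567/625 ≈ 0.907200
step 5 [2.5y] zero: DF = P = 1787/2000 ≈ 0.893500
step 6 [3y] zero: DF = P = 429/500 ≈ 0.858000
step 7 [3.5y] bond c/2=33/800: DF=(4402547/4000000 − 33/800·(0.988200+0.962600+0.924500+0.907200+0.893500+0.858000))/(1+33/800) = 4189/5000 ≈ 0.837800
step 8 [4y] bond c/2=1/40: DF=(16041/16000 − 1/40·(0.988200+0.962600+0.924500+0.907200+0.893500+0.858000+0.837800))/(1+1/40) = 8227/10000 ≈ 0.822700

1 1/2 4941/5000
2 1 4813/5000
3 3/2 1849/2000
4 2 567/625
5 5/2 1787/2000
6 3 429/500
7 7/2 4189/5000
8 4 8227/10000
DF(2.5y) = 1787/2000 ≈ 0.893500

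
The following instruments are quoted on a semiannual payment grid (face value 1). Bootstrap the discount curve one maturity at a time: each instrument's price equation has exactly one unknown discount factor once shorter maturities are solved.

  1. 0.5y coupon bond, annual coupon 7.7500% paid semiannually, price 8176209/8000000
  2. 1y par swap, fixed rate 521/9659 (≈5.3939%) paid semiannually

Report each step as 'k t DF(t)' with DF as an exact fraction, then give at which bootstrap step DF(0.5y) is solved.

1 1/2 9839/10000
2 1 9479/10000
DF(0.5y) is solved at step 1

step 1 [0.5y] bond c/2=31/800: DF=(8176209/8000000 − 31/800·(0))/(1+31/800) = 9839/10000 ≈ 0.983900
step 2 [1y] swap r/2=521/19318: DF=(1 − 521/19318·(0.983900))/(1+521/19318) = 9479/10000 ≈ 0.947900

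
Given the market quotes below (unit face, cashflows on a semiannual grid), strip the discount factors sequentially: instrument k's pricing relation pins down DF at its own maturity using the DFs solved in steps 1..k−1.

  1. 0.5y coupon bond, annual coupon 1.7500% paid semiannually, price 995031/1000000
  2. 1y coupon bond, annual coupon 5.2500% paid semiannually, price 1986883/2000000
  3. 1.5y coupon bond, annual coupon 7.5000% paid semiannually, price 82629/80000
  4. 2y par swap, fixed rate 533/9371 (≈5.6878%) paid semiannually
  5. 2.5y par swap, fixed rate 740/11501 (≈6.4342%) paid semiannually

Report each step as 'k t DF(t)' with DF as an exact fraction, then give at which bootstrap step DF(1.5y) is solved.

step 1 [0.5y] bond c/2=7/800: DF=(995031/1000000 − 7/800·(0))/(1+7/800) = 1233/1250 ≈ 0.986400
step 2 [1y] bond c/2=21/800: DF=(1986883/2000000 − 21/800·(0.986400))/(1+21/800) = 2357/2500 ≈ 0.942800
step 3 [1.5y] bond c/2=3/80: DF=(82629/80000 − 3/80·(0.986400+0.942800))/(1+3/80) = 4629/5000 ≈ 0.925800
step 4 [2y] swap r/2=533/18742: DF=(1 − 533/18742·(0.986400+0.942800+0.925800))/(1+533/18742) = 4467/5000 ≈ 0.893400
step 5 [2.5y] swap r/2=370/11501: DF=(1 − 370/11501·(0.986400+0.942800+0.925800+0.893400))/(1+370/11501) = 213/250 ≈ 0.852000

1 1/2 1233/1250
2 1 2357/2500
3 3/2 4629/5000
4 2 4467/5000
5 5/2 213/250
DF(1.5y) is solved at step 3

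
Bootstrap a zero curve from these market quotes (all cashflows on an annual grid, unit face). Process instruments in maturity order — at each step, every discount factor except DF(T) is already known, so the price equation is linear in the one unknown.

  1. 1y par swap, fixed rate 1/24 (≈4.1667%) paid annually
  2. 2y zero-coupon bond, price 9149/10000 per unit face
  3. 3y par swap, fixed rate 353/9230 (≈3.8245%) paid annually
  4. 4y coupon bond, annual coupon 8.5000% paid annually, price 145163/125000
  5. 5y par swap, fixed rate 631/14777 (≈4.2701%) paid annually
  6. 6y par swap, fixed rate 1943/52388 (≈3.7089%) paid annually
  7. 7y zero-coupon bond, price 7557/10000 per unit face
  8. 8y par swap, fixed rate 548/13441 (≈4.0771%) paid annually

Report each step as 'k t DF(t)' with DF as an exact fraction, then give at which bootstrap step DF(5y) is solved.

1 1 24/25
2 2 9149/10000
3 3 8941/10000
4 4 4267/5000
5 5 8107/10000
6 6 8057/10000
7 7 7557/10000
8 8 363/500
DF(5y) is solved at step 5

step 1 [1y] swap r/1=1/24: DF=(1 − 1/24·(0))/(1+1/24) = 24/25 ≈ 0.960000
step 2 [2y] zero: DF = P = 9149/10000 ≈ 0.914900
step 3 [3y] swap r/1=353/9230: DF=(1 − 353/9230·(0.960000+0.914900))/(1+353/9230) = 8941/10000 ≈ 0.894100
step 4 [4y] bond c/1=17/200: DF=(145163/125000 − 17/200·(0.960000+0.914900+0.894100))/(1+17/200) = 4267/5000 ≈ 0.853400
step 5 [5y] swap r/1=631/14777: DF=(1 − 631/14777·(0.960000+0.914900+0.894100+0.853400))/(1+631/14777) = 8107/10000 ≈ 0.810700
step 6 [6y] swap r/1=1943/52388: DF=(1 − 1943/52388·(0.960000+0.914900+0.894100+0.853400+0.810700))/(1+1943/52388) = 8057/10000 ≈ 0.805700
step 7 [7y] zero: DF = P = 7557/10000 ≈ 0.755700
step 8 [8y] swap r/1=548/13441: DF=(1 − 548/13441·(0.960000+0.914900+0.894100+0.853400+0.810700+0.805700+0.755700))/(1+548/13441) = 363/500 ≈ 0.726000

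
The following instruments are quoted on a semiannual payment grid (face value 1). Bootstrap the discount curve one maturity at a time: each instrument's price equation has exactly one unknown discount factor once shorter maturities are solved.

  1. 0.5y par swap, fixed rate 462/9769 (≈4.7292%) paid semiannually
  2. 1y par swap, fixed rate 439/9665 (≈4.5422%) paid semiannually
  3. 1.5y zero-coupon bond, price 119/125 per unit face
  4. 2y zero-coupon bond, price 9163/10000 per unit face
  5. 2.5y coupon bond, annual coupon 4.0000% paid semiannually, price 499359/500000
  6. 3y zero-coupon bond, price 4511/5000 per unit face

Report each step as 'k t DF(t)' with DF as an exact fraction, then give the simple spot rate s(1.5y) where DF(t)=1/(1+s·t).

1 1/2 9769/10000
2 1 9561/10000
3 3/2 119/125
4 2 9163/10000
5 5/2 4523/5000
6 3 4511/5000
s(1.5y) = (1/(119/125) − 1)/(3/2) = 4/119 ≈ 3.3613%

step 1 [0.5y] swap r/2=231/9769: DF=(1 − 231/9769·(0))/(1+231/9769) = 9769/10000 ≈ 0.976900
step 2 [1y] swap r/2=439/19330: DF=(1 − 439/19330·(0.976900))/(1+439/19330) = 9561/10000 ≈ 0.956100
step 3 [1.5y] zero: DF = P = 119/125 ≈ 0.952000
step 4 [2y] zero: DF = P = 9163/10000 ≈ 0.916300
step 5 [2.5y] bond c/2=1/50: DF=(499359/500000 − 1/50·(0.976900+0.956100+0.952000+0.916300))/(1+1/50) = 4523/5000 ≈ 0.904600
step 6 [3y] zero: DF = P = 4511/5000 ≈ 0.902200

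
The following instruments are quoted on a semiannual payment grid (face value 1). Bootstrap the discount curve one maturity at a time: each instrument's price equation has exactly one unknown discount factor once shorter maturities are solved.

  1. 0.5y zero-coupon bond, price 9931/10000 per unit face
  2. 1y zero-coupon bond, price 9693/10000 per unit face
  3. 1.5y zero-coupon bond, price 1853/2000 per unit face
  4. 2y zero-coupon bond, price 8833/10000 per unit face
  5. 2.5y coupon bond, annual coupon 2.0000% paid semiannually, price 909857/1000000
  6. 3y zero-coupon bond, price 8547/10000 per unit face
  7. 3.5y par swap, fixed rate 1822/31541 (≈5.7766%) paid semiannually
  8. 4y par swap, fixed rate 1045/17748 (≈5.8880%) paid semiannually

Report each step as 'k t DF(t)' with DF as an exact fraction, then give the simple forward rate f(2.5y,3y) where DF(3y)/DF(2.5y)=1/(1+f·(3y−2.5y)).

step 1 [0.5y] zero: DF = P = 9931/10000 ≈ 0.993100
step 2 [1y] zero: DF = P = 9693/10000 ≈ 0.969300
step 3 [1.5y] zero: DF = P = 1853/2000 ≈ 0.926500
step 4 [2y] zero: DF = P = 8833/10000 ≈ 0.883300
step 5 [2.5y] bond c/2=1/100: DF=(909857/1000000 − 1/100·(0.993100+0.969300+0.926500+0.883300))/(1+1/100) = 1727/2000 ≈ 0.863500
step 6 [3y] zero: DF = P = 8547/10000 ≈ 0.854700
step 7 [3.5y] swap r/2=911/31541: DF=(1 − 911/31541·(0.993100+0.969300+0.926500+0.883300+0.863500+0.854700))/(1+911/31541) = 4089/5000 ≈ 0.817800
step 8 [4y] swap r/2=1045/35496: DF=(1 − 1045/35496·(0.993100+0.969300+0.926500+0.883300+0.863500+0.854700+0.817800))/(1+1045/35496) = 791/1000 ≈ 0.791000

1 1/2 9931/10000
2 1 9693/10000
3 3/2 1853/2000
4 2 8833/10000
5 5/2 1727/2000
6 3 8547/10000
7 7/2 4089/5000
8 4 791/1000
f(2.5y,3y) = ((1727/2000)/(8547/10000) − 1)/(1/2) = 16/777 ≈ 2.0592%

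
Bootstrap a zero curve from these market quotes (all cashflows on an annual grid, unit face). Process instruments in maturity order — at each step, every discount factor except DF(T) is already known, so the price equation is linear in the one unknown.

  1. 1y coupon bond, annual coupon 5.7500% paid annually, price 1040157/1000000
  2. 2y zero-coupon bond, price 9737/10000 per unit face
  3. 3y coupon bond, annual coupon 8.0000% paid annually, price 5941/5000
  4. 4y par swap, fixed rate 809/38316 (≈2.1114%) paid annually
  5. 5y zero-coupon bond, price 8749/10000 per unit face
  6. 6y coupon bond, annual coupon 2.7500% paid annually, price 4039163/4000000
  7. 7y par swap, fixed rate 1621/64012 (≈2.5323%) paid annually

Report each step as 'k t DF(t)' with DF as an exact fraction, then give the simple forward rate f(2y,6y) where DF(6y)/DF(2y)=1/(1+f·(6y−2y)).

step 1 [1y] bond c/1=23/400: DF=(1040157/1000000 − 23/400·(0))/(1+23/400) = 2459/2500 ≈ 0.983600
step 2 [2y] zero: DF = P = 9737/10000 ≈ 0.973700
step 3 [3y] bond c/1=2/25: DF=(5941/5000 − 2/25·(0.983600+0.973700))/(1+2/25) = 597/625 ≈ 0.955200
step 4 [4y] swap r/1=809/38316: DF=(1 − 809/38316·(0.983600+0.973700+0.955200))/(1+809/38316) = 9191/10000 ≈ 0.919100
step 5 [5y] zero: DF = P = 8749/10000 ≈ 0.874900
step 6 [6y] bond c/1=11/400: DF=(4039163/4000000 − 11/400·(0.983600+0.973700+0.955200+0.919100+0.874900))/(1+11/400) = 1071/1250 ≈ 0.856800
step 7 [7y] swap r/1=1621/64012: DF=(1 − 1621/64012·(0.983600+0.973700+0.955200+0.919100+0.874900+0.856800))/(1+1621/64012) = 8379/10000 ≈ 0.837900

1 1 2459/2500
2 2 9737/10000
3 3 597/625
4 4 9191/10000
5 5 8749/10000
6 6 1071/1250
7 7 8379/10000
f(2y,6y) = ((9737/10000)/(1071/1250) − 1)/(4) = 167/4896 ≈ 3.4109%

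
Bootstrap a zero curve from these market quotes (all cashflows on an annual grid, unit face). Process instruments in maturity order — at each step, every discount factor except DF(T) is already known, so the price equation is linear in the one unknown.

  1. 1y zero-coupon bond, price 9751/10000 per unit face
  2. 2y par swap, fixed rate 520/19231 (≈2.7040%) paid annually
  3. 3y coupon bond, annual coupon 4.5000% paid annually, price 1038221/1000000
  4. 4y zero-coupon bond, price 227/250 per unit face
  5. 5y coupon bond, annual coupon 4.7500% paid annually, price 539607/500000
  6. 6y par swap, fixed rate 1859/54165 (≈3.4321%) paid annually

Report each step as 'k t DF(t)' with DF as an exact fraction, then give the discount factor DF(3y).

step 1 [1y] zero: DF = P = 9751/10000 ≈ 0.975100
step 2 [2y] swap r/1=520/19231: DF=(1 − 520/19231·(0.975100))/(1+520/19231) = 237/250 ≈ 0.948000
step 3 [3y] bond c/1=9/200: DF=(1038221/1000000 − 9/200·(0.975100+0.948000))/(1+9/200) = 9107/10000 ≈ 0.910700
step 4 [4y] zero: DF = P = 227/250 ≈ 0.908000
step 5 [5y] bond c/1=19/400: DF=(539607/500000 − 19/400·(0.975100+0.948000+0.910700+0.908000))/(1+19/400) = 4303/5000 ≈ 0.860600
step 6 [6y] swap r/1=1859/54165: DF=(1 − 1859/54165·(0.975100+0.948000+0.910700+0.908000+0.860600))/(1+1859/54165) = 8141/10000 ≈ 0.814100

1 1 9751/10000
2 2 237/250
3 3 9107/10000
4 4 227/250
5 5 4303/5000
6 6 8141/10000
DF(3y) = 9107/10000 ≈ 0.910700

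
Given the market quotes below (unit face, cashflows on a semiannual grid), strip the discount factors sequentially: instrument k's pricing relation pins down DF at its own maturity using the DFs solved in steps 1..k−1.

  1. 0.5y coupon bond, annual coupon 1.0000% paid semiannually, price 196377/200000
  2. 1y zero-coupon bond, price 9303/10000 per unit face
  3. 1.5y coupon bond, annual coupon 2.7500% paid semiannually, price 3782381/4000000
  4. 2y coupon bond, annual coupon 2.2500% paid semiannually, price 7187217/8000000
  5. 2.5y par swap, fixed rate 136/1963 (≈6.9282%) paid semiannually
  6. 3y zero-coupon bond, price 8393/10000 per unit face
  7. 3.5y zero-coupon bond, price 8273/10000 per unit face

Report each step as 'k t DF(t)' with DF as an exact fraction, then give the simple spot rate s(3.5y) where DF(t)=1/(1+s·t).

1 1/2 977/1000
2 1 9303/10000
3 3/2 9069/10000
4 2 8571/10000
5 5/2 2109/2500
6 3 8393/10000
7 7/2 8273/10000
s(3.5y) = (1/(8273/10000) − 1)/(7/2) = 3454/57911 ≈ 5.9643%

step 1 [0.5y] bond c/2=1/200: DF=(196377/200000 − 1/200·(0))/(1+1/200) = 977/1000 ≈ 0.977000
step 2 [1y] zero: DF = P = 9303/10000 ≈ 0.930300
step 3 [1.5y] bond c/2=11/800: DF=(3782381/4000000 − 11/800·(0.977000+0.930300))/(1+11/800) = 9069/10000 ≈ 0.906900
step 4 [2y] bond c/2=9/800: DF=(7187217/8000000 − 9/800·(0.977000+0.930300+0.906900))/(1+9/800) = 8571/10000 ≈ 0.857100
step 5 [2.5y] swap r/2=68/1963: DF=(1 − 68/1963·(0.977000+0.930300+0.906900+0.857100))/(1+68/1963) = 2109/2500 ≈ 0.843600
step 6 [3y] zero: DF = P = 8393/10000 ≈ 0.839300
step 7 [3.5y] zero: DF = P = 8273/10000 ≈ 0.827300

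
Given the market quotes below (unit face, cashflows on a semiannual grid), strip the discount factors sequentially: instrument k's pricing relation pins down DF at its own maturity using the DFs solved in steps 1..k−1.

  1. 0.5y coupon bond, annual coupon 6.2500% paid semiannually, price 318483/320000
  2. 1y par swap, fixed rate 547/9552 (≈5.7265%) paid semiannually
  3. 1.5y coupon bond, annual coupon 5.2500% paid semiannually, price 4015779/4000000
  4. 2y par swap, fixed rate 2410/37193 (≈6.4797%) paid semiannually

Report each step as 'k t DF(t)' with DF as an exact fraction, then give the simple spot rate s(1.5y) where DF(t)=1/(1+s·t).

step 1 [0.5y] bond c/2=1/32: DF=(318483/320000 − 1/32·(0))/(1+1/32) = 9651/10000 ≈ 0.965100
step 2 [1y] swap r/2=547/19104: DF=(1 − 547/19104·(0.965100))/(1+547/19104) = 9453/10000 ≈ 0.945300
step 3 [1.5y] bond c/2=21/800: DF=(4015779/4000000 − 21/800·(0.965100+0.945300))/(1+21/800) = 4647/5000 ≈ 0.929400
step 4 [2y] swap r/2=1205/37193: DF=(1 − 1205/37193·(0.965100+0.945300+0.929400))/(1+1205/37193) = 1759/2000 ≈ 0.879500

1 1/2 9651/10000
2 1 9453/10000
3 3/2 4647/5000
4 2 1759/2000
s(1.5y) = (1/(4647/5000) − 1)/(3/2) = 706/13941 ≈ 5.0642%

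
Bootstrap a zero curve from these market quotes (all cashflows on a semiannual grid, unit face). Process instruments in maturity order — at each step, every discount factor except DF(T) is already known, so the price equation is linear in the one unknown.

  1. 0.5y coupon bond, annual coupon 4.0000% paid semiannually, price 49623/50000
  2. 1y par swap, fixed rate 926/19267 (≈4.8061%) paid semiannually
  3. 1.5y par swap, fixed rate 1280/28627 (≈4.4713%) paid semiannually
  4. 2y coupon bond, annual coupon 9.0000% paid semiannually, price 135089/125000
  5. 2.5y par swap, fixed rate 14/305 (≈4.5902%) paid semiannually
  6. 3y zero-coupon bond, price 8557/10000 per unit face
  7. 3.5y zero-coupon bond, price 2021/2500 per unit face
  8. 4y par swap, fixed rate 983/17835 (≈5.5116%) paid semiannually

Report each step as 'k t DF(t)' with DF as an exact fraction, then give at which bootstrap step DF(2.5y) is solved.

step 1 [0.5y] bond c/2=1/50: DF=(49623/50000 − 1/50·(0))/(1+1/50) = 973/1000 ≈ 0.973000
step 2 [1y] swap r/2=463/19267: DF=(1 − 463/19267·(0.973000))/(1+463/19267) = 9537/10000 ≈ 0.953700
step 3 [1.5y] swap r/2=640/28627: DF=(1 − 640/28627·(0.973000+0.953700))/(1+640/28627) = 117/125 ≈ 0.936000
step 4 [2y] bond c/2=9/200: DF=(135089/125000 − 9/200·(0.973000+0.953700+0.936000))/(1+9/200) = 9109/10000 ≈ 0.910900
step 5 [2.5y] swap r/2=7/305: DF=(1 − 7/305·(0.973000+0.953700+0.936000+0.910900))/(1+7/305) = 8929/10000 ≈ 0.892900
step 6 [3y] zero: DF = P = 8557/10000 ≈ 0.855700
step 7 [3.5y] zero: DF = P = 2021/2500 ≈ 0.808400
step 8 [4y] swap r/2=983/35670: DF=(1 − 983/35670·(0.973000+0.953700+0.936000+0.910900+0.892900+0.855700+0.808400))/(1+983/35670) = 4017/5000 ≈ 0.803400

1 1/2 973/1000
2 1 9537/10000
3 3/2 117/125
4 2 9109/10000
5 5/2 8929/10000
6 3 8557/10000
7 7/2 2021/2500
8 4 4017/5000
DF(2.5y) is solved at step 5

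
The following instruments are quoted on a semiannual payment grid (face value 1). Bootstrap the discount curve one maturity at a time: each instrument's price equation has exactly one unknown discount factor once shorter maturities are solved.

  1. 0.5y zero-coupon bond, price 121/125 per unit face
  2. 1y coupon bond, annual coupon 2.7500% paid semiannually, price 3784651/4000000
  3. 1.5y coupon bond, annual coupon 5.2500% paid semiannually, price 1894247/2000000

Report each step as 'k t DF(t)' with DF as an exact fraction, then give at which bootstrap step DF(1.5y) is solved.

1 1/2 121/125
2 1 4601/5000
3 3/2 4373/5000
DF(1.5y) is solved at step 3

step 1 [0.5y] zero: DF = P = 121/125 ≈ 0.968000
step 2 [1y] bond c/2=11/800: DF=(3784651/4000000 − 11/800·(0.968000))/(1+11/800) = 4601/5000 ≈ 0.920200
step 3 [1.5y] bond c/2=21/800: DF=(1894247/2000000 − 21/800·(0.968000+0.920200))/(1+21/800) = 4373/5000 ≈ 0.874600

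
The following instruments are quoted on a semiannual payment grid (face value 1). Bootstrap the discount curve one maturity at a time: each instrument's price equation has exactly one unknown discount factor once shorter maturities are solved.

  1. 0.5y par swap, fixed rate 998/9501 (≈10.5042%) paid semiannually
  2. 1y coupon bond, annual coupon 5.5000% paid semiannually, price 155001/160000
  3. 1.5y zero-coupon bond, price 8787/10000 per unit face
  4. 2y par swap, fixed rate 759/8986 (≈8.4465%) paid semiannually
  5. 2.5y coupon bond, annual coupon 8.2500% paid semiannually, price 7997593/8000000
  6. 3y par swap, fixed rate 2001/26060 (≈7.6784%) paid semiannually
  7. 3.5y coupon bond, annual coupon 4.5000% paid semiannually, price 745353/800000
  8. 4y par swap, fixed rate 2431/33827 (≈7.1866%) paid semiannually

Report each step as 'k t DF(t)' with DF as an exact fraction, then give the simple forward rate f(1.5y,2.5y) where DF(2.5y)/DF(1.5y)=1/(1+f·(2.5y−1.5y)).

1 1/2 9501/10000
2 1 4587/5000
3 3/2 8787/10000
4 2 4241/5000
5 5/2 8177/10000
6 3 7999/10000
7 7/2 1593/2000
8 4 7569/10000
f(1.5y,2.5y) = ((8787/10000)/(8177/10000) − 1)/(1) = 610/8177 ≈ 7.4599%

step 1 [0.5y] swap r/2=499/9501: DF=(1 − 499/9501·(0))/(1+499/9501) = 9501/10000 ≈ 0.950100
step 2 [1y] bond c/2=11/400: DF=(155001/160000 − 11/400·(0.950100))/(1+11/400) = 4587/5000 ≈ 0.917400
step 3 [1.5y] zero: DF = P = 8787/10000 ≈ 0.878700
step 4 [2y] swap r/2=759/17972: DF=(1 − 759/17972·(0.950100+0.917400+0.878700))/(1+759/17972) = 4241/5000 ≈ 0.848200
step 5 [2.5y] bond c/2=33/800: DF=(7997593/8000000 − 33/800·(0.950100+0.917400+0.878700+0.848200))/(1+33/800) = 8177/10000 ≈ 0.817700
step 6 [3y] swap r/2=2001/52120: DF=(1 − 2001/52120·(0.950100+0.917400+0.878700+0.848200+0.817700))/(1+2001/52120) = 7999/10000 ≈ 0.799900
step 7 [3.5y] bond c/2=9/400: DF=(745353/800000 − 9/400·(0.950100+0.917400+0.878700+0.848200+0.817700+0.799900))/(1+9/400) = 1593/2000 ≈ 0.796500
step 8 [4y] swap r/2=2431/67654: DF=(1 − 2431/67654·(0.950100+0.917400+0.878700+0.848200+0.817700+0.799900+0.796500))/(1+2431/67654) = 7569/10000 ≈ 0.756900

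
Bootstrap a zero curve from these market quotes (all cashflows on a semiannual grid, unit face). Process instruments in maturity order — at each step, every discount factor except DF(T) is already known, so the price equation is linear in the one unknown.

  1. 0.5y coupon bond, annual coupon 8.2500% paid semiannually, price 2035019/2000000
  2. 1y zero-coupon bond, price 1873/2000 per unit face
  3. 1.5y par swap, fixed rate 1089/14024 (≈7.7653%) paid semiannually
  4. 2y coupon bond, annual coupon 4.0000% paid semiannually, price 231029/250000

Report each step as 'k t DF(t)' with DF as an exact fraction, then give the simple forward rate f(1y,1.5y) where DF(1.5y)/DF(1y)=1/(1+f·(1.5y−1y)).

step 1 [0.5y] bond c/2=33/800: DF=(2035019/2000000 − 33/800·(0))/(1+33/800) = 2443/2500 ≈ 0.977200
step 2 [1y] zero: DF = P = 1873/2000 ≈ 0.936500
step 3 [1.5y] swap r/2=1089/28048: DF=(1 − 1089/28048·(0.977200+0.936500))/(1+1089/28048) = 8911/10000 ≈ 0.891100
step 4 [2y] bond c/2=1/50: DF=(231029/250000 − 1/50·(0.977200+0.936500+0.891100))/(1+1/50) = 851/1000 ≈ 0.851000

1 1/2 2443/2500
2 1 1873/2000
3 3/2 8911/10000
4 2 851/1000
f(1y,1.5y) = ((1873/2000)/(8911/10000) − 1)/(1/2) = 908/8911 ≈ 10.1897%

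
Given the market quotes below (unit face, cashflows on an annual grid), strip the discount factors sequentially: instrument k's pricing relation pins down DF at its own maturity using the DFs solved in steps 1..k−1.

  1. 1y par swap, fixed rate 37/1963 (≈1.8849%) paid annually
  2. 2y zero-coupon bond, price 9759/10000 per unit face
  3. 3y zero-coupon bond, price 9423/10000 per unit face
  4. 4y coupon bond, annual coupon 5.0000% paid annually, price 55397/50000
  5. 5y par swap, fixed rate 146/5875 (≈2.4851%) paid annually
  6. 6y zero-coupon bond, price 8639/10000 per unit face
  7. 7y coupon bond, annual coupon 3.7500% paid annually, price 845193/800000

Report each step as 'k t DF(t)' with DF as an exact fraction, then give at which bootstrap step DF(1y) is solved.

step 1 [1y] swap r/1=37/1963: DF=(1 − 37/1963·(0))/(1+37/1963) = 1963/2000 ≈ 0.981500
step 2 [2y] zero: DF = P = 9759/10000 ≈ 0.975900
step 3 [3y] zero: DF = P = 9423/10000 ≈ 0.942300
step 4 [4y] bond c/1=1/20: DF=(55397/50000 − 1/20·(0.981500+0.975900+0.942300))/(1+1/20) = 9171/10000 ≈ 0.917100
step 5 [5y] swap r/1=146/5875: DF=(1 − 146/5875·(0.981500+0.975900+0.942300+0.917100))/(1+146/5875) = 552/625 ≈ 0.883200
step 6 [6y] zero: DF = P = 8639/10000 ≈ 0.863900
step 7 [7y] bond c/1=3/80: DF=(845193/800000 − 3/80·(0.981500+0.975900+0.942300+0.917100+0.883200+0.863900))/(1+3/80) = 2043/2500 ≈ 0.817200

1 1 1963/2000
2 2 9759/10000
3 3 9423/10000
4 4 9171/10000
5 5 552/625
6 6 8639/10000
7 7 2043/2500
DF(1y) is solved at step 1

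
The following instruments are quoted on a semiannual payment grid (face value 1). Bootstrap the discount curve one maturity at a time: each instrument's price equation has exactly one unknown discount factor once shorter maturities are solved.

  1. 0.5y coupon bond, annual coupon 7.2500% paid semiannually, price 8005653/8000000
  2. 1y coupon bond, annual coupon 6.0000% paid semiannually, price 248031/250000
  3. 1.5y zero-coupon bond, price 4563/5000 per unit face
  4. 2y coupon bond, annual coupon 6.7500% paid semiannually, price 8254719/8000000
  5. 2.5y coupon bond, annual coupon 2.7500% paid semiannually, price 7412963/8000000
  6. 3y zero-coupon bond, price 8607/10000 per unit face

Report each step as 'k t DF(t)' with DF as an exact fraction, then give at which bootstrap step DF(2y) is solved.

1 1/2 9657/10000
2 1 9351/10000
3 3/2 4563/5000
4 2 9063/10000
5 5/2 2159/2500
6 3 8607/10000
DF(2y) is solved at step 4

step 1 [0.5y] bond c/2=29/800: DF=(8005653/8000000 − 29/800·(0))/(1+29/800) = 9657/10000 ≈ 0.965700
step 2 [1y] bond c/2=3/100: DF=(248031/250000 − 3/100·(0.965700))/(1+3/100) = 9351/10000 ≈ 0.935100
step 3 [1.5y] zero: DF = P = 4563/5000 ≈ 0.912600
step 4 [2y] bond c/2=27/800: DF=(8254719/8000000 − 27/800·(0.965700+0.935100+0.912600))/(1+27/800) = 9063/10000 ≈ 0.906300
step 5 [2.5y] bond c/2=11/800: DF=(7412963/8000000 − 11/800·(0.965700+0.935100+0.912600+0.906300))/(1+11/800) = 2159/2500 ≈ 0.863600
step 6 [3y] zero: DF = P = 8607/10000 ≈ 0.860700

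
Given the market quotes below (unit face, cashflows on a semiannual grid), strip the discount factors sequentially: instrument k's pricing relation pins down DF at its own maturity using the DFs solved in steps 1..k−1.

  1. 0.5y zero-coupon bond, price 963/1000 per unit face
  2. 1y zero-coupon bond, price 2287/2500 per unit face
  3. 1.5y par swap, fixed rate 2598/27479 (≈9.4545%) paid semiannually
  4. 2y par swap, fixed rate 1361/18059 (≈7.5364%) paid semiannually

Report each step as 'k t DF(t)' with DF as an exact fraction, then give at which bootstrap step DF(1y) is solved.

1 1/2 963/1000
2 1 2287/2500
3 3/2 8701/10000
4 2 8639/10000
DF(1y) is solved at step 2

step 1 [0.5y] zero: DF = P = 963/1000 ≈ 0.963000
step 2 [1y] zero: DF = P = 2287/2500 ≈ 0.914800
step 3 [1.5y] swap r/2=1299/27479: DF=(1 − 1299/27479·(0.963000+0.914800))/(1+1299/27479) = 8701/10000 ≈ 0.870100
step 4 [2y] swap r/2=1361/36118: DF=(1 − 1361/36118·(0.963000+0.914800+0.870100))/(1+1361/36118) = 8639/10000 ≈ 0.863900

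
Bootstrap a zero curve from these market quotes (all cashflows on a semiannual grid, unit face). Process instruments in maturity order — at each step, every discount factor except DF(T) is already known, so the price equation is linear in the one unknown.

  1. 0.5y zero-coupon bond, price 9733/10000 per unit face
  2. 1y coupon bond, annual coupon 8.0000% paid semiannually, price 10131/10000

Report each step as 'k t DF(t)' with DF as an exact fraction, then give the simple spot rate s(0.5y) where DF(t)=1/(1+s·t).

step 1 [0.5y] zero: DF = P = 9733/10000 ≈ 0.973300
step 2 [1y] bond c/2=1/25: DF=(10131/10000 − 1/25·(0.973300))/(1+1/25) = 9367/10000 ≈ 0.936700

1 1/2 9733/10000
2 1 9367/10000
s(0.5y) = (1/(9733/10000) − 1)/(1/2) = 534/9733 ≈ 5.4865%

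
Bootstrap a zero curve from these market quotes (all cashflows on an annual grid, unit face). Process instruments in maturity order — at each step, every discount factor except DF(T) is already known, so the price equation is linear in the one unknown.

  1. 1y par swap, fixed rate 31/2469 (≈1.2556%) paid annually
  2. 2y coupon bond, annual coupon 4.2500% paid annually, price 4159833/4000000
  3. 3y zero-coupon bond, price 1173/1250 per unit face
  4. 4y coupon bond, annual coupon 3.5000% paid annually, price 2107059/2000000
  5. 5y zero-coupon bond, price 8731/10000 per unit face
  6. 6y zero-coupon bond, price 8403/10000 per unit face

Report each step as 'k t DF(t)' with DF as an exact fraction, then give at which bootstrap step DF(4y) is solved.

1 1 2469/2500
2 2 9573/10000
3 3 1173/1250
4 4 2301/2500
5 5 8731/10000
6 6 8403/10000
DF(4y) is solved at step 4

step 1 [1y] swap r/1=31/2469: DF=(1 − 31/2469·(0))/(1+31/2469) = 2469/2500 ≈ 0.987600
step 2 [2y] bond c/1=17/400: DF=(4159833/4000000 − 17/400·(0.987600))/(1+17/400) = 9573/10000 ≈ 0.957300
step 3 [3y] zero: DF = P = 1173/1250 ≈ 0.938400
step 4 [4y] bond c/1=7/200: DF=(2107059/2000000 − 7/200·(0.987600+0.957300+0.938400))/(1+7/200) = 2301/2500 ≈ 0.920400
step 5 [5y] zero: DF = P = 8731/10000 ≈ 0.873100
step 6 [6y] zero: DF = P = 8403/10000 ≈ 0.840300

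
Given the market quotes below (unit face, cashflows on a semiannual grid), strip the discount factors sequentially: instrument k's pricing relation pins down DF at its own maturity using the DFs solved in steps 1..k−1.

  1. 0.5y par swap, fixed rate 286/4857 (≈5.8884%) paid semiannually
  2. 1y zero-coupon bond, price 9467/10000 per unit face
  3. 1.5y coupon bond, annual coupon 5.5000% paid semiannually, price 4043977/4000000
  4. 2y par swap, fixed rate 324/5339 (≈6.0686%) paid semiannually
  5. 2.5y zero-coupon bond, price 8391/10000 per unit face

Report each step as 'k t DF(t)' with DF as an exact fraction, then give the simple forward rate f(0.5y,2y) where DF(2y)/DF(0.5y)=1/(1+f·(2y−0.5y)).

1 1/2 4857/5000
2 1 9467/10000
3 3/2 4663/5000
4 2 4433/5000
5 5/2 8391/10000
f(0.5y,2y) = ((4857/5000)/(4433/5000) − 1)/(3/2) = 848/13299 ≈ 6.3764%

step 1 [0.5y] swap r/2=143/4857: DF=(1 − 143/4857·(0))/(1+143/4857) = 4857/5000 ≈ 0.971400
step 2 [1y] zero: DF = P = 9467/10000 ≈ 0.946700
step 3 [1.5y] bond c/2=11/400: DF=(4043977/4000000 − 11/400·(0.971400+0.946700))/(1+11/400) = 4663/5000 ≈ 0.932600
step 4 [2y] swap r/2=162/5339: DF=(1 − 162/5339·(0.971400+0.946700+0.932600))/(1+162/5339) = 4433/5000 ≈ 0.886600
step 5 [2.5y] zero: DF = P = 8391/10000 ≈ 0.839100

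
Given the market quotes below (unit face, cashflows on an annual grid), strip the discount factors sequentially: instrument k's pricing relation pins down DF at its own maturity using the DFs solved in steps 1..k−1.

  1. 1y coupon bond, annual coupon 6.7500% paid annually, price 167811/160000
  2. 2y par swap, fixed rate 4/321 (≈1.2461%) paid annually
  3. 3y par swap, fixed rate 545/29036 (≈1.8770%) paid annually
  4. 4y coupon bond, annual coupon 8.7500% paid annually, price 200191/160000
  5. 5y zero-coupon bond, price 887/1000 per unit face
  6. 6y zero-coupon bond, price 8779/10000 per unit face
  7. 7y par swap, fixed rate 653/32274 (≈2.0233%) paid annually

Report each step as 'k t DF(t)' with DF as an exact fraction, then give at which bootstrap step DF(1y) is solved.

step 1 [1y] bond c/1=27/400: DF=(167811/160000 − 27/400·(0))/(1+27/400) = 393/400 ≈ 0.982500
step 2 [2y] swap r/1=4/321: DF=(1 − 4/321·(0.982500))/(1+4/321) = 2439/2500 ≈ 0.975600
step 3 [3y] swap r/1=545/29036: DF=(1 − 545/29036·(0.982500+0.975600))/(1+545/29036) = 1891/2000 ≈ 0.945500
step 4 [4y] bond c/1=7/80: DF=(200191/160000 − 7/80·(0.982500+0.975600+0.945500))/(1+7/80) = 9169/10000 ≈ 0.916900
step 5 [5y] zero: DF = P = 887/1000 ≈ 0.887000
step 6 [6y] zero: DF = P = 8779/10000 ≈ 0.877900
step 7 [7y] swap r/1=653/32274: DF=(1 − 653/32274·(0.982500+0.975600+0.945500+0.916900+0.887000+0.877900))/(1+653/32274) = 4347/5000 ≈ 0.869400

1 1 393/400
2 2 2439/2500
3 3 1891/2000
4 4 9169/10000
5 5 887/1000
6 6 8779/10000
7 7 4347/5000
DF(1y) is solved at step 1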